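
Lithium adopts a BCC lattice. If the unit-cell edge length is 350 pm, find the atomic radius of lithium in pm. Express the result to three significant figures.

152 pm

In a BCC lattice, atoms touch along the body diagonal, so √3·a = 4r.
r = √3·a/4 = 1.7321 × 350 / 4 = 152 pm.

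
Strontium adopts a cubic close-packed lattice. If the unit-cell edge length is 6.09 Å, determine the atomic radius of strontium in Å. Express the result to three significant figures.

In an FCC lattice, atoms touch along the face diagonal, so √2·a = 4r.
r = √2·a/4 = 1.4142 × 6.09 / 4 = 2.15 Å.

2.15 Å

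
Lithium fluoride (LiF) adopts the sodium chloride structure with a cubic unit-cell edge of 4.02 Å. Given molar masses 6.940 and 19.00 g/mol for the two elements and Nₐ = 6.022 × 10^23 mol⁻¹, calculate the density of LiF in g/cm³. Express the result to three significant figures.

The sodium chloride structure contains Z = 4 formula units per cell; M(LiF) = 6.940 + 19.00 = 25.94 g/mol.
a³ = (4.020 × 10^-8 cm)³ = 6.496 × 10^-23 cm³.
ρ = 4 × 25.94 / (6.022 × 10²³ × 6.496 × 10^-23) = 2.652 g/cm³.

2.65 g/cm³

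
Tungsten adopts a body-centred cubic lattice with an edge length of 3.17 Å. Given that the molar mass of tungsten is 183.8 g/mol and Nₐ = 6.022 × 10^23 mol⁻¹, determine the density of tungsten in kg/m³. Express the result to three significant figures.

19200 kg/m³

A BCC unit cell contains Z = 2 atoms.
Cell volume: a³ = (3.17 Å)³ = (3.170 × 10^-8 cm)³ = 3.186 × 10^-23 cm³.
ρ = Z·M/(N_A·a³) = 2 × 183.8 / (6.022 × 10²³ × 3.186 × 10^-23) = 19.16 g/cm³ = 19200 kg/m³.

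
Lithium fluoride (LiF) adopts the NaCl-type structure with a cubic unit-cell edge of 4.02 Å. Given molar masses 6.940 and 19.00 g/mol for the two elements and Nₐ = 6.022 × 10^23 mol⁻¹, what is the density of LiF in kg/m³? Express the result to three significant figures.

The NaCl-type structure contains Z = 4 formula units per cell; M(LiF) = 6.940 + 19.00 = 25.94 g/mol.
a³ = (4.020 × 10^-8 cm)³ = 6.496 × 10^-23 cm³.
ρ = 4 × 25.94 / (6.022 × 10²³ × 6.496 × 10^-23) = 2.652 g/cm³ = 2650 kg/m³.

2650 kg/m³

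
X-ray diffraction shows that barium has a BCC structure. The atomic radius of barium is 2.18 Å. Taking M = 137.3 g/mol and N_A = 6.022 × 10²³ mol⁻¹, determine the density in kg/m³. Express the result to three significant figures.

In a BCC lattice, atoms touch along the body diagonal, so √3·a = 4r, giving a = 5.034 Å = 5.034 × 10^-8 cm.
With Z = 2, ρ = Z·M/(N_A·a³) = 2 × 137.3 / (6.022 × 10²³ × 1.276 × 10^-22) = 3.573 g/cm³ = 3570 kg/m³.

3570 kg/m³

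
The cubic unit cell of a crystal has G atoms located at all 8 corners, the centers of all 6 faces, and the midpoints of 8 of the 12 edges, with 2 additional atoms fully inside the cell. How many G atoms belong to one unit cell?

8

Corner atoms are shared by 8 cells (1/8 each), face atoms by 2 (1/2 each), edge atoms by 4 (1/4 each), interior atoms are unshared.
Net atoms = 8 × 1/8 + 6 × 1/2 + 8 × 1/4 + 2 = 1 + 3 + 2 + 2 = 8.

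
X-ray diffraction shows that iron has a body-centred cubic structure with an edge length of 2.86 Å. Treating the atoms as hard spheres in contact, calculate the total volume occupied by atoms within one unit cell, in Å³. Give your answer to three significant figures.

In a BCC lattice atoms touch along the body diagonal, so √3·a = 4r, so r = 0.4330a = 1.238 Å.
V_atoms = Z × (4/3)πr³ = 2 × (4/3)π × (1.238)³ = 15.9 Å³.

15.9 Å³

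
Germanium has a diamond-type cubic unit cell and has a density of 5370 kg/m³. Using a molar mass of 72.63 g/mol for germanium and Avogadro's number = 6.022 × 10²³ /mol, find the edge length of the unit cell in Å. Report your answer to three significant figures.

5.64 Å

With Z = 8 atoms per diamond cubic cell, a³ = Z·M/(N_A·ρ) = 8 × 72.63 / (6.022 × 10²³ × 5.370 g/cm³) = 1.797 × 10^-22 cm³.
a = (1.797 × 10^-22)^(1/3) = 5.643 × 10^-8 cm = 5.64 Å.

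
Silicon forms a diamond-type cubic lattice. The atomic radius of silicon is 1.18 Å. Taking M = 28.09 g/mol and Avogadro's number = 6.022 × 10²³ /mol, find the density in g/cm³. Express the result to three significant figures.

In a diamond cubic lattice, nearest neighbors lie along the body diagonal with √3·a = 8r, giving a = 5.450 Å = 5.450 × 10^-8 cm.
With Z = 8, ρ = Z·M/(N_A·a³) = 8 × 28.09 / (6.022 × 10²³ × 1.619 × 10^-22) = 2.305 g/cm³.

2.30 g/cm³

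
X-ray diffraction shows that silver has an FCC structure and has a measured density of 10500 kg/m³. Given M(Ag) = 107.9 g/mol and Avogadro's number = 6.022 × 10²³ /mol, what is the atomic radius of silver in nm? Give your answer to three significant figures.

0.144 nm

For an FCC cell (Z = 4), a³ = Z·M/(N_A·ρ) = 4 × 107.9 / (6.022 × 10²³ × 10.50) = 6.826 × 10^-23 cm³, so a = 4.087 × 10^-8 cm = 0.4087 nm.
Atoms touch along the face diagonal, so √2·a = 4r, so r = 0.3536 × a = 0.144 nm.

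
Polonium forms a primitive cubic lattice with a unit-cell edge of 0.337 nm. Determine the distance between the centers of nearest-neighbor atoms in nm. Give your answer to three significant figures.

0.337 nm

In a simple cubic structure, atoms touch along the cell edge, so a = 2r; the nearest-neighbor distance equals 2r = 1.000·a.
d = 1.000 × 0.337 = 0.337 nm.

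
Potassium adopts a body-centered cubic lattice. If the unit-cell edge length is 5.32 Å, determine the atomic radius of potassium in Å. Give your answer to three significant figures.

2.30 Å

In a BCC lattice, atoms touch along the body diagonal, so √3·a = 4r.
r = √3·a/4 = 1.7321 × 5.32 / 4 = 2.30 Å.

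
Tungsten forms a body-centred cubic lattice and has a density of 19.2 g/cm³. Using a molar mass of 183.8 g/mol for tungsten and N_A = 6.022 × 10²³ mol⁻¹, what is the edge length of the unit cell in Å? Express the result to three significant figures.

3.17 Å

With Z = 2 atoms per BCC cell, a³ = Z·M/(N_A·ρ) = 2 × 183.8 / (6.022 × 10²³ × 19.20 g/cm³) = 3.179 × 10^-23 cm³.
a = (3.179 × 10^-23)^(1/3) = 3.168 × 10^-8 cm = 3.17 Å.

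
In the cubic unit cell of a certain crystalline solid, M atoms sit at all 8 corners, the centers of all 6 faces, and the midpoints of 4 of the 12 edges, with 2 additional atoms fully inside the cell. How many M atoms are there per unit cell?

7

Corner atoms are shared by 8 cells (1/8 each), face atoms by 2 (1/2 each), edge atoms by 4 (1/4 each), interior atoms are unshared.
Net atoms = 8 × 1/8 + 6 × 1/2 + 4 × 1/4 + 2 = 1 + 3 + 1 + 2 = 7.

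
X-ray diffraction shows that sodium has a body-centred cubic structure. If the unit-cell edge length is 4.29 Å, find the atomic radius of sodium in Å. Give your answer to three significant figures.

In a BCC lattice, atoms touch along the body diagonal, so √3·a = 4r.
r = √3·a/4 = 1.7321 × 4.29 / 4 = 1.86 Å.

1.86 Å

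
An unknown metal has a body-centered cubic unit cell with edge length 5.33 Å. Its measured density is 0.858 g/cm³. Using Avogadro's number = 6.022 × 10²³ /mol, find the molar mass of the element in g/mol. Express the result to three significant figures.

39.1 g/mol

A BCC cell has Z = 2 atoms; a = 5.330 × 10^-8 cm.
M = ρ·N_A·a³/Z = 0.858 × 6.022 × 10²³ × 1.514 × 10^-22 / 2 = 39.1 g/mol.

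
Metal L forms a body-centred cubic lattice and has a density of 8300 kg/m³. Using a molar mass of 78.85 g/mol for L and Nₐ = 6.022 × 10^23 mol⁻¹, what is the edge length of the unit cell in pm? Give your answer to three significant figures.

With Z = 2 atoms per BCC cell, a³ = Z·M/(N_A·ρ) = 2 × 78.85 / (6.022 × 10²³ × 8.300 g/cm³) = 3.155 × 10^-23 cm³.
a = (3.155 × 10^-23)^(1/3) = 3.160 × 10^-8 cm = 316 pm.

316 pm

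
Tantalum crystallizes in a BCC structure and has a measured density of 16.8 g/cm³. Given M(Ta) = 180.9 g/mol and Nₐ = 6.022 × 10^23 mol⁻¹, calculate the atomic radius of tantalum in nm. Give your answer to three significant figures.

0.143 nm

For a BCC cell (Z = 2), a³ = Z·M/(N_A·ρ) = 2 × 180.9 / (6.022 × 10²³ × 16.80) = 3.576 × 10^-23 cm³, so a = 3.295 × 10^-8 cm = 0.3295 nm.
Atoms touch along the body diagonal, so √3·a = 4r, so r = 0.4330 × a = 0.143 nm.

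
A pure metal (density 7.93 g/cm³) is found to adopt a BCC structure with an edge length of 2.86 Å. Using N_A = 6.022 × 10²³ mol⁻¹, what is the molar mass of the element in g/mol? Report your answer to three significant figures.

A BCC cell has Z = 2 atoms; a = 2.860 × 10^-8 cm.
M = ρ·N_A·a³/Z = 7.93 × 6.022 × 10²³ × 2.339 × 10^-23 / 2 = 55.9 g/mol.

55.9 g/mol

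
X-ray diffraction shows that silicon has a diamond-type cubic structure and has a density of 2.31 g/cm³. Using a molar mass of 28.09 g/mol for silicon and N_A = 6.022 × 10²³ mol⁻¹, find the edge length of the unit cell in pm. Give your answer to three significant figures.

With Z = 8 atoms per diamond cubic cell, a³ = Z·M/(N_A·ρ) = 8 × 28.09 / (6.022 × 10²³ × 2.310 g/cm³) = 1.615 × 10^-22 cm³.
a = (1.615 × 10^-22)^(1/3) = 5.446 × 10^-8 cm = 545 pm.

545 pm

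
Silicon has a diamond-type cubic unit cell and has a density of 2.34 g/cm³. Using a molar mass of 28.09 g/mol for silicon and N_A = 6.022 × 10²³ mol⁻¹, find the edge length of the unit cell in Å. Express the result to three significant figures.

5.42 Å

With Z = 8 atoms per diamond cubic cell, a³ = Z·M/(N_A·ρ) = 8 × 28.09 / (6.022 × 10²³ × 2.340 g/cm³) = 1.595 × 10^-22 cm³.
a = (1.595 × 10^-22)^(1/3) = 5.423 × 10^-8 cm = 5.42 Å.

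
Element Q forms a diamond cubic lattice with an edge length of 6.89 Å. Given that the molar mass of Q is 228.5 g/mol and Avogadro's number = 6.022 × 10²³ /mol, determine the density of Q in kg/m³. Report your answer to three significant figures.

9280 kg/m³

A diamond cubic unit cell contains Z = 8 atoms.
Cell volume: a³ = (6.89 Å)³ = (6.890 × 10^-8 cm)³ = 3.271 × 10^-22 cm³.
ρ = Z·M/(N_A·a³) = 8 × 228.5 / (6.022 × 10²³ × 3.271 × 10^-22) = 9.281 g/cm³ = 9280 kg/m³.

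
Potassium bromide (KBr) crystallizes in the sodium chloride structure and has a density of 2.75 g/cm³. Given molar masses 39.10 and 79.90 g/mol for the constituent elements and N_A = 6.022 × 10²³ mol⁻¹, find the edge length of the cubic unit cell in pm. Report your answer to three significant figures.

660 pm

M(KBr) = 119.0 g/mol; Z = 4 formula units per cell.
a³ = Z·M/(N_A·ρ) = 4 × 119.0 / (6.022 × 10²³ × 2.75) = 2.874 × 10^-22 cm³, so a = 6.600 × 10^-8 cm = 660 pm.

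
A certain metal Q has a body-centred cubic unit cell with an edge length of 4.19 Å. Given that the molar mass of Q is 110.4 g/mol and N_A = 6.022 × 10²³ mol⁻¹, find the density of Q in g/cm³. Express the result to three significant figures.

4.98 g/cm³

A BCC unit cell contains Z = 2 atoms.
Cell volume: a³ = (4.19 Å)³ = (4.190 × 10^-8 cm)³ = 7.356 × 10^-23 cm³.
ρ = Z·M/(N_A·a³) = 2 × 110.4 / (6.022 × 10²³ × 7.356 × 10^-23) = 4.984 g/cm³.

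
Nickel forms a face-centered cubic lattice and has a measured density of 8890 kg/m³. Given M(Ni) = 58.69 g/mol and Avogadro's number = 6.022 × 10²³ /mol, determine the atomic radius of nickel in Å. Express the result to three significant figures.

1.25 Å

For an FCC cell (Z = 4), a³ = Z·M/(N_A·ρ) = 4 × 58.69 / (6.022 × 10²³ × 8.890) = 4.385 × 10^-23 cm³, so a = 3.526 × 10^-8 cm = 3.526 Å.
Atoms touch along the face diagonal, so √2·a = 4r, so r = 0.3536 × a = 1.25 Å.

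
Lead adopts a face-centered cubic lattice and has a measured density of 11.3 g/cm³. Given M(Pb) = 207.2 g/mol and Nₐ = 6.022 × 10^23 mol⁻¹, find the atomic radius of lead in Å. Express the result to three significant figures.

1.75 Å

For an FCC cell (Z = 4), a³ = Z·M/(N_A·ρ) = 4 × 207.2 / (6.022 × 10²³ × 11.30) = 1.218 × 10^-22 cm³, so a = 4.957 × 10^-8 cm = 4.957 Å.
Atoms touch along the face diagonal, so √2·a = 4r, so r = 0.3536 × a = 1.75 Å.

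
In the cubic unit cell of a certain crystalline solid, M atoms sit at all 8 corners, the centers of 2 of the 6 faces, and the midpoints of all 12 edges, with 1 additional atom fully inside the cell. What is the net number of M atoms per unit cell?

6

Corner atoms are shared by 8 cells (1/8 each), face atoms by 2 (1/2 each), edge atoms by 4 (1/4 each), interior atoms are unshared.
Net atoms = 8 × 1/8 + 2 × 1/2 + 12 × 1/4 + 1 = 1 + 1 + 3 + 1 = 6.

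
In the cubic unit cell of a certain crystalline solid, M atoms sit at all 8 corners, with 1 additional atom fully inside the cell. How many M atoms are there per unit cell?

Corner atoms are shared by 8 cells (1/8 each), interior atoms are unshared.
Net atoms = 8 × 1/8 + 1 = 1 + 1 = 2.

2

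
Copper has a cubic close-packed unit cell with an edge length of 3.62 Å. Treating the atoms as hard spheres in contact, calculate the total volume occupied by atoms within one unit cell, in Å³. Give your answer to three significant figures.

35.1 Å³

In an FCC lattice atoms touch along the face diagonal, so √2·a = 4r, so r = 0.3536a = 1.280 Å.
V_atoms = Z × (4/3)πr³ = 4 × (4/3)π × (1.280)³ = 35.1 Å³.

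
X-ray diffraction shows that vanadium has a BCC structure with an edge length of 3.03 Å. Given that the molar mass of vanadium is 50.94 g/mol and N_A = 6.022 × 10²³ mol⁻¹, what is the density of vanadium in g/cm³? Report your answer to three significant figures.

A BCC unit cell contains Z = 2 atoms.
Cell volume: a³ = (3.03 Å)³ = (3.030 × 10^-8 cm)³ = 2.782 × 10^-23 cm³.
ρ = Z·M/(N_A·a³) = 2 × 50.94 / (6.022 × 10²³ × 2.782 × 10^-23) = 6.082 g/cm³.

6.08 g/cm³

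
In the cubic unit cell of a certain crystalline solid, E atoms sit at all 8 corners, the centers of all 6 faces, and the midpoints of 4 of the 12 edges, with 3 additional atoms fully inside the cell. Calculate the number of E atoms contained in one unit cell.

8

Corner atoms are shared by 8 cells (1/8 each), face atoms by 2 (1/2 each), edge atoms by 4 (1/4 each), interior atoms are unshared.
Net atoms = 8 × 1/8 + 6 × 1/2 + 4 × 1/4 + 3 = 1 + 3 + 1 + 3 = 8.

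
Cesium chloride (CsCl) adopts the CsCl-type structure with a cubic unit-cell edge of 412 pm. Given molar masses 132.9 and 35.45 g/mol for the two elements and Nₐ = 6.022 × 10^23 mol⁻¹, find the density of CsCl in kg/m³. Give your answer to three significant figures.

4000 kg/m³

The CsCl-type structure contains Z = 1 formula unit per cell; M(CsCl) = 132.9 + 35.45 = 168.35 g/mol.
a³ = (4.120 × 10^-8 cm)³ = 6.993 × 10^-23 cm³.
ρ = 1 × 168.35 / (6.022 × 10²³ × 6.993 × 10^-23) = 3.997 g/cm³ = 4000 kg/m³.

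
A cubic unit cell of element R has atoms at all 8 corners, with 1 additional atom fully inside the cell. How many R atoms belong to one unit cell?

Corner atoms are shared by 8 cells (1/8 each), interior atoms are unshared.
Net atoms = 8 × 1/8 + 1 = 1 + 1 = 2.

2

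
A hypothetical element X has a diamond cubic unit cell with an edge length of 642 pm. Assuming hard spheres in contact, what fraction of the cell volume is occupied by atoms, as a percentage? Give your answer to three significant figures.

In a diamond cubic lattice nearest neighbors lie along the body diagonal with √3·a = 8r, so r = 0.2165a = 139.0 pm.
Packing fraction = Z·(4/3)πr³ / a³ = 8 × (4/3)π × (139.0)³ / (642)³ = 0.3401 = 34.0%.

34.0%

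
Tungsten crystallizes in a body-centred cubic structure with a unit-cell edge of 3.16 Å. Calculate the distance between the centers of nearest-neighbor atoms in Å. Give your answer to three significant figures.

2.74 Å

In a BCC structure, atoms touch along the body diagonal, so √3·a = 4r; the nearest-neighbor distance equals 2r = 0.8660·a.
d = 0.8660 × 3.16 = 2.74 Å.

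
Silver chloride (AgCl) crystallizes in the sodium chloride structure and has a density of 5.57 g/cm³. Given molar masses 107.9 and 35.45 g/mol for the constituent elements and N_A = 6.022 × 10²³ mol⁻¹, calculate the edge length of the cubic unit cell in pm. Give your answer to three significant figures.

M(AgCl) = 143.35 g/mol; Z = 4 formula units per cell.
a³ = Z·M/(N_A·ρ) = 4 × 143.35 / (6.022 × 10²³ × 5.57) = 1.709 × 10^-22 cm³, so a = 5.550 × 10^-8 cm = 555 pm.

555 pm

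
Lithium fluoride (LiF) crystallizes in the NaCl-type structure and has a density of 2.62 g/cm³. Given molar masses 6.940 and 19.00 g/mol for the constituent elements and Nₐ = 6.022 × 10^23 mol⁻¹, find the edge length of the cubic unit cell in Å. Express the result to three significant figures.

4.04 Å

M(LiF) = 25.94 g/mol; Z = 4 formula units per cell.
a³ = Z·M/(N_A·ρ) = 4 × 25.94 / (6.022 × 10²³ × 2.62) = 6.576 × 10^-23 cm³, so a = 4.036 × 10^-8 cm = 4.04 Å.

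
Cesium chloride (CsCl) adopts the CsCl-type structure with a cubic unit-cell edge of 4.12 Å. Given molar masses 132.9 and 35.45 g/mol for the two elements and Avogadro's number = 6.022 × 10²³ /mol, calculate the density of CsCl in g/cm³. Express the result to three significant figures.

The CsCl-type structure contains Z = 1 formula unit per cell; M(CsCl) = 132.9 + 35.45 = 168.35 g/mol.
a³ = (4.120 × 10^-8 cm)³ = 6.993 × 10^-23 cm³.
ρ = 1 × 168.35 / (6.022 × 10²³ × 6.993 × 10^-23) = 3.997 g/cm³.

4.00 g/cm³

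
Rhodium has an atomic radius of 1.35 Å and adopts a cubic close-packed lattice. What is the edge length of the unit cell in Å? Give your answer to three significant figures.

3.82 Å

In an FCC lattice, atoms touch along the face diagonal, so √2·a = 4r.
a = 4r/√2 = 4 × 1.35 / 1.4142 = 3.82 Å.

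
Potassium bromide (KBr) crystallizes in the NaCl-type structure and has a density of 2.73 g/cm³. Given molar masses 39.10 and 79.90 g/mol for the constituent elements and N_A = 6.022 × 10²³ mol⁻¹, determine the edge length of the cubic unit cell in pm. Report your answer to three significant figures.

M(KBr) = 119.0 g/mol; Z = 4 formula units per cell.
a³ = Z·M/(N_A·ρ) = 4 × 119.0 / (6.022 × 10²³ × 2.73) = 2.895 × 10^-22 cm³, so a = 6.616 × 10^-8 cm = 662 pm.

662 pm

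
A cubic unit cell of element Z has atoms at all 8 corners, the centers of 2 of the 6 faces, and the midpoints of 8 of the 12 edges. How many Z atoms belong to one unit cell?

Corner atoms are shared by 8 cells (1/8 each), face atoms by 2 (1/2 each), edge atoms by 4 (1/4 each).
Net atoms = 8 × 1/8 + 2 × 1/2 + 8 × 1/4 = 1 + 1 + 2 = 4.

4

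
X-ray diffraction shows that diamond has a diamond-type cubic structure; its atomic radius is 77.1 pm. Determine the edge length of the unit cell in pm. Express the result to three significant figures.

356 pm

In a diamond cubic lattice, nearest neighbors lie along the body diagonal with √3·a = 8r.
a = 8r/√3 = 8 × 77.1 / 1.7321 = 356 pm.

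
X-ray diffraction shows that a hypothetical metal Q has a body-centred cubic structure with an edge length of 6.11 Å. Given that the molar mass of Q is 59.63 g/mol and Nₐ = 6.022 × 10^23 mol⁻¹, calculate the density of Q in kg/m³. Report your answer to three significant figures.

A BCC unit cell contains Z = 2 atoms.
Cell volume: a³ = (6.11 Å)³ = (6.110 × 10^-8 cm)³ = 2.281 × 10^-22 cm³.
ρ = Z·M/(N_A·a³) = 2 × 59.63 / (6.022 × 10²³ × 2.281 × 10^-22) = 0.8682 g/cm³ = 868 kg/m³.

868 kg/m³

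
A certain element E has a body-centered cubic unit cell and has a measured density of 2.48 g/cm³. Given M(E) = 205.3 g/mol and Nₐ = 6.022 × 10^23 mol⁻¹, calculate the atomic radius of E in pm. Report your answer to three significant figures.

282 pm

For a BCC cell (Z = 2), a³ = Z·M/(N_A·ρ) = 2 × 205.3 / (6.022 × 10²³ × 2.480) = 2.749 × 10^-22 cm³, so a = 6.502 × 10^-8 cm = 650.2 pm.
Atoms touch along the body diagonal, so √3·a = 4r, so r = 0.4330 × a = 282 pm.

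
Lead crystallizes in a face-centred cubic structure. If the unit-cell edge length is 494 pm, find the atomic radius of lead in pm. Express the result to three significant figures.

In an FCC lattice, atoms touch along the face diagonal, so √2·a = 4r.
r = √2·a/4 = 1.4142 × 494 / 4 = 175 pm.

175 pm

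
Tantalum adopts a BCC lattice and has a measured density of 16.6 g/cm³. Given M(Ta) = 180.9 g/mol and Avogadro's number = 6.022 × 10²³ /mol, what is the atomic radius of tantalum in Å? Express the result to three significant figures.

For a BCC cell (Z = 2), a³ = Z·M/(N_A·ρ) = 2 × 180.9 / (6.022 × 10²³ × 16.60) = 3.619 × 10^-23 cm³, so a = 3.308 × 10^-8 cm = 3.308 Å.
Atoms touch along the body diagonal, so √3·a = 4r, so r = 0.4330 × a = 1.43 Å.

1.43 Å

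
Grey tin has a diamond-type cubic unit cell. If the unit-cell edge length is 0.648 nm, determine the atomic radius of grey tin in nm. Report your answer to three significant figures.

0.140 nm

In a diamond cubic lattice, nearest neighbors lie along the body diagonal with √3·a = 8r.
r = √3·a/8 = 1.7321 × 0.648 / 8 = 0.140 nm.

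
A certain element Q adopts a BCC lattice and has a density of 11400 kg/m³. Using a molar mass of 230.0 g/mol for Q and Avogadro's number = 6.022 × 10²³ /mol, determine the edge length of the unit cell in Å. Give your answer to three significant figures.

With Z = 2 atoms per BCC cell, a³ = Z·M/(N_A·ρ) = 2 × 230.0 / (6.022 × 10²³ × 11.40 g/cm³) = 6.701 × 10^-23 cm³.
a = (6.701 × 10^-23)^(1/3) = 4.062 × 10^-8 cm = 4.06 Å.

4.06 Å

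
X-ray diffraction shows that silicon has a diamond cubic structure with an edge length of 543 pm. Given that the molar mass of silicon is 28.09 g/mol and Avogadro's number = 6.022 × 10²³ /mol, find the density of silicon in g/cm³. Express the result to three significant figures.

2.33 g/cm³

A diamond cubic unit cell contains Z = 8 atoms.
Cell volume: a³ = (543 pm)³ = (5.430 × 10^-8 cm)³ = 1.601 × 10^-22 cm³.
ρ = Z·M/(N_A·a³) = 8 × 28.09 / (6.022 × 10²³ × 1.601 × 10^-22) = 2.331 g/cm³.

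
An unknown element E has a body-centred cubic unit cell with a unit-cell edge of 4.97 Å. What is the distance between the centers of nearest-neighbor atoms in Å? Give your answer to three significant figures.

4.30 Å

In a BCC structure, atoms touch along the body diagonal, so √3·a = 4r; the nearest-neighbor distance equals 2r = 0.8660·a.
d = 0.8660 × 4.97 = 4.30 Å.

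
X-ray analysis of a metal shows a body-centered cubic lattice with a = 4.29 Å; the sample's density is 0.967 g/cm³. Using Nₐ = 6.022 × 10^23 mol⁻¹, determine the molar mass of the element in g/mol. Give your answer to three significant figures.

A BCC cell has Z = 2 atoms; a = 4.290 × 10^-8 cm.
M = ρ·N_A·a³/Z = 0.967 × 6.022 × 10²³ × 7.895 × 10^-23 / 2 = 23.0 g/mol.

23.0 g/mol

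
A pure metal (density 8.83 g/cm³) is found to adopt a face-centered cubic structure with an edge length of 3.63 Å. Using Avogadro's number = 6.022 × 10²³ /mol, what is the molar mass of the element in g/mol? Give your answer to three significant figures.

An FCC cell has Z = 4 atoms; a = 3.630 × 10^-8 cm.
M = ρ·N_A·a³/Z = 8.83 × 6.022 × 10²³ × 4.783 × 10^-23 / 4 = 63.6 g/mol.

63.6 g/mol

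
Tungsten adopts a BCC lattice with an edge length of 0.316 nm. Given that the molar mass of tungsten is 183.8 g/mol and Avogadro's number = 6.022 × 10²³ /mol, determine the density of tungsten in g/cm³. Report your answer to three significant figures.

A BCC unit cell contains Z = 2 atoms.
Cell volume: a³ = (0.316 nm)³ = (3.160 × 10^-8 cm)³ = 3.155 × 10^-23 cm³.
ρ = Z·M/(N_A·a³) = 2 × 183.8 / (6.022 × 10²³ × 3.155 × 10^-23) = 19.35 g/cm³.

19.3 g/cm³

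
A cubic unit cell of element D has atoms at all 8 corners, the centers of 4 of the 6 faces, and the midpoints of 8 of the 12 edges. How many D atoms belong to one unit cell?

Corner atoms are shared by 8 cells (1/8 each), face atoms by 2 (1/2 each), edge atoms by 4 (1/4 each).
Net atoms = 8 × 1/8 + 4 × 1/2 + 8 × 1/4 = 1 + 2 + 2 = 5.

5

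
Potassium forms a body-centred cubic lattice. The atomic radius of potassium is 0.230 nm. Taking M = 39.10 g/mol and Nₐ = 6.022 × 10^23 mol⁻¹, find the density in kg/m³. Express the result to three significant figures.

867 kg/m³

In a BCC lattice, atoms touch along the body diagonal, so √3·a = 4r, giving a = 0.5312 nm = 5.312 × 10^-8 cm.
With Z = 2, ρ = Z·M/(N_A·a³) = 2 × 39.10 / (6.022 × 10²³ × 1.499 × 10^-22) = 0.8665 g/cm³ = 867 kg/m³.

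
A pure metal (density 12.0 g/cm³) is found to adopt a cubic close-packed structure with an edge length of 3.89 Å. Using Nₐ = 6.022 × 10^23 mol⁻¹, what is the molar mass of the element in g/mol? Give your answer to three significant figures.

An FCC cell has Z = 4 atoms; a = 3.890 × 10^-8 cm.
M = ρ·N_A·a³/Z = 12.0 × 6.022 × 10²³ × 5.886 × 10^-23 / 4 = 106 g/mol.

106 g/mol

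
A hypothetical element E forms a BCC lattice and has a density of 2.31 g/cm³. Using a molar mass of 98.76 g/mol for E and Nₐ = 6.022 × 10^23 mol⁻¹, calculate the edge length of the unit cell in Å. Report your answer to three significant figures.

With Z = 2 atoms per BCC cell, a³ = Z·M/(N_A·ρ) = 2 × 98.76 / (6.022 × 10²³ × 2.310 g/cm³) = 1.420 × 10^-22 cm³.
a = (1.420 × 10^-22)^(1/3) = 5.217 × 10^-8 cm = 5.22 Å.

5.22 Å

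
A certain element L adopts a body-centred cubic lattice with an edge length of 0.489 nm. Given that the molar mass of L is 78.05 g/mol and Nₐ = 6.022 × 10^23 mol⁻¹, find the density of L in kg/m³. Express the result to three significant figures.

2220 kg/m³

A BCC unit cell contains Z = 2 atoms.
Cell volume: a³ = (0.489 nm)³ = (4.890 × 10^-8 cm)³ = 1.169 × 10^-22 cm³.
ρ = Z·M/(N_A·a³) = 2 × 78.05 / (6.022 × 10²³ × 1.169 × 10^-22) = 2.217 g/cm³ = 2220 kg/m³.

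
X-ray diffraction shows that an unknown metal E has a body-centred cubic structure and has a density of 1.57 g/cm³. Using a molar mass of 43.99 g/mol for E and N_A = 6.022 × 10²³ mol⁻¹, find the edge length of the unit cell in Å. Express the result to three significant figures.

With Z = 2 atoms per BCC cell, a³ = Z·M/(N_A·ρ) = 2 × 43.99 / (6.022 × 10²³ × 1.570 g/cm³) = 9.306 × 10^-23 cm³.
a = (9.306 × 10^-23)^(1/3) = 4.532 × 10^-8 cm = 4.53 Å.

4.53 Å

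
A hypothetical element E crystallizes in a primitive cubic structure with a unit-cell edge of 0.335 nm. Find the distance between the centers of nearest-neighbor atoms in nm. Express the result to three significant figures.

0.335 nm

In a simple cubic structure, atoms touch along the cell edge, so a = 2r; the nearest-neighbor distance equals 2r = 1.000·a.
d = 1.000 × 0.335 = 0.335 nm.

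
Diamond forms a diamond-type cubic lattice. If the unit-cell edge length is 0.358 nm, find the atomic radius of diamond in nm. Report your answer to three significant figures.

0.0775 nm

In a diamond cubic lattice, nearest neighbors lie along the body diagonal with √3·a = 8r.
r = √3·a/8 = 1.7321 × 0.358 / 8 = 0.0775 nm.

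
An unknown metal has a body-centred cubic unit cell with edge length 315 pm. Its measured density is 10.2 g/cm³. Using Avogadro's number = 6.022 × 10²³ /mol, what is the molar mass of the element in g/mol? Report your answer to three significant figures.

96.0 g/mol

A BCC cell has Z = 2 atoms; a = 3.150 × 10^-8 cm.
M = ρ·N_A·a³/Z = 10.2 × 6.022 × 10²³ × 3.126 × 10^-23 / 2 = 96.0 g/mol.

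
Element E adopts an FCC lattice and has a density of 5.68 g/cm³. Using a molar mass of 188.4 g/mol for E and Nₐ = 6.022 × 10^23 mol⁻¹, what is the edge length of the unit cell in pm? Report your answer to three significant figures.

604 pm

With Z = 4 atoms per FCC cell, a³ = Z·M/(N_A·ρ) = 4 × 188.4 / (6.022 × 10²³ × 5.680 g/cm³) = 2.203 × 10^-22 cm³.
a = (2.203 × 10^-22)^(1/3) = 6.040 × 10^-8 cm = 604 pm.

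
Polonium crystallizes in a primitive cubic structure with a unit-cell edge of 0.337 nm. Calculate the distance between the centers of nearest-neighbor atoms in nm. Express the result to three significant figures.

0.337 nm

In a simple cubic structure, atoms touch along the cell edge, so a = 2r; the nearest-neighbor distance equals 2r = 1.000·a.
d = 1.000 × 0.337 = 0.337 nm.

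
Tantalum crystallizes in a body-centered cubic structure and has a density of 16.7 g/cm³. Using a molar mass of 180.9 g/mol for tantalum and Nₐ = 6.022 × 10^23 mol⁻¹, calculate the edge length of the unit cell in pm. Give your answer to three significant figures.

With Z = 2 atoms per BCC cell, a³ = Z·M/(N_A·ρ) = 2 × 180.9 / (6.022 × 10²³ × 16.70 g/cm³) = 3.598 × 10^-23 cm³.
a = (3.598 × 10^-23)^(1/3) = 3.301 × 10^-8 cm = 330 pm.

330 pm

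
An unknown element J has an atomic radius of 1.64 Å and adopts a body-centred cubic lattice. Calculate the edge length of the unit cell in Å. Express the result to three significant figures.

In a BCC lattice, atoms touch along the body diagonal, so √3·a = 4r.
a = 4r/√3 = 4 × 1.64 / 1.7321 = 3.79 Å.

3.79 Å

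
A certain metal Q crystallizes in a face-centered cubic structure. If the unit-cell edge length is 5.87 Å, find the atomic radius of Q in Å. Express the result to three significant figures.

In an FCC lattice, atoms touch along the face diagonal, so √2·a = 4r.
r = √2·a/4 = 1.4142 × 5.87 / 4 = 2.08 Å.

2.08 Å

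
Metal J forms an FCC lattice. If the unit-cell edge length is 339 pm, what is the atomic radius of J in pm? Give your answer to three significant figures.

In an FCC lattice, atoms touch along the face diagonal, so √2·a = 4r.
r = √2·a/4 = 1.4142 × 339 / 4 = 120 pm.

120 pm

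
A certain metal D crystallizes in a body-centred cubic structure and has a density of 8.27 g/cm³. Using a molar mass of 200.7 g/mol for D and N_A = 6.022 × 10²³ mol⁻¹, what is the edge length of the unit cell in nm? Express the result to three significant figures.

0.432 nm

With Z = 2 atoms per BCC cell, a³ = Z·M/(N_A·ρ) = 2 × 200.7 / (6.022 × 10²³ × 8.270 g/cm³) = 8.060 × 10^-23 cm³.
a = (8.060 × 10^-23)^(1/3) = 4.320 × 10^-8 cm = 0.432 nm.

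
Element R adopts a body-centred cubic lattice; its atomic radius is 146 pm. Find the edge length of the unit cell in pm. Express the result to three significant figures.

337 pm

In a BCC lattice, atoms touch along the body diagonal, so √3·a = 4r.
a = 4r/√3 = 4 × 146 / 1.7321 = 337 pm.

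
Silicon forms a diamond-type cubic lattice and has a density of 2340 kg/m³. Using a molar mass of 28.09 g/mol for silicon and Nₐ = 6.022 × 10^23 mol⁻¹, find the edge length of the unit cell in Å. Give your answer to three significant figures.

5.42 Å

With Z = 8 atoms per diamond cubic cell, a³ = Z·M/(N_A·ρ) = 8 × 28.09 / (6.022 × 10²³ × 2.340 g/cm³) = 1.595 × 10^-22 cm³.
a = (1.595 × 10^-22)^(1/3) = 5.423 × 10^-8 cm = 5.42 Å.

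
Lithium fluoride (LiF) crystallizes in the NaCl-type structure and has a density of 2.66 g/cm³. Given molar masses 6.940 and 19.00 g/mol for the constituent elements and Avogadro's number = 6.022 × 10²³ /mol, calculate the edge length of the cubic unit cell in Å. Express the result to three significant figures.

4.02 Å

M(LiF) = 25.94 g/mol; Z = 4 formula units per cell.
a³ = Z·M/(N_A·ρ) = 4 × 25.94 / (6.022 × 10²³ × 2.66) = 6.478 × 10^-23 cm³, so a = 4.016 × 10^-8 cm = 4.02 Å.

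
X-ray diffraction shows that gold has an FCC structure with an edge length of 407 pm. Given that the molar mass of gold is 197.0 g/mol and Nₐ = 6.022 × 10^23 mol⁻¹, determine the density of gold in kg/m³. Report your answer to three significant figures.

An FCC unit cell contains Z = 4 atoms.
Cell volume: a³ = (407 pm)³ = (4.070 × 10^-8 cm)³ = 6.742 × 10^-23 cm³.
ρ = Z·M/(N_A·a³) = 4 × 197.0 / (6.022 × 10²³ × 6.742 × 10^-23) = 19.41 g/cm³ = 19400 kg/m³.

19400 kg/m³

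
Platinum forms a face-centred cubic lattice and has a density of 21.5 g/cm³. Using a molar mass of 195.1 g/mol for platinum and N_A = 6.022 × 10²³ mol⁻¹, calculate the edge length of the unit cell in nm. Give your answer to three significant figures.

0.392 nm

With Z = 4 atoms per FCC cell, a³ = Z·M/(N_A·ρ) = 4 × 195.1 / (6.022 × 10²³ × 21.50 g/cm³) = 6.028 × 10^-23 cm³.
a = (6.028 × 10^-23)^(1/3) = 3.921 × 10^-8 cm = 0.392 nm.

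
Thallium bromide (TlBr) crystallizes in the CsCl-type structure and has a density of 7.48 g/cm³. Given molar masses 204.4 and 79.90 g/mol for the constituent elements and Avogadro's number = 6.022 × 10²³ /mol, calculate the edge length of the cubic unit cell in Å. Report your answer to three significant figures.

M(TlBr) = 284.3 g/mol; Z = 1 formula unit per cell.
a³ = Z·M/(N_A·ρ) = 1 × 284.3 / (6.022 × 10²³ × 7.48) = 6.312 × 10^-23 cm³, so a = 3.981 × 10^-8 cm = 3.98 Å.

3.98 Å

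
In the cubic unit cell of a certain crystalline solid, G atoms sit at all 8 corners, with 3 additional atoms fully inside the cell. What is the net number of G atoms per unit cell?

4

Corner atoms are shared by 8 cells (1/8 each), interior atoms are unshared.
Net atoms = 8 × 1/8 + 3 = 1 + 3 = 4.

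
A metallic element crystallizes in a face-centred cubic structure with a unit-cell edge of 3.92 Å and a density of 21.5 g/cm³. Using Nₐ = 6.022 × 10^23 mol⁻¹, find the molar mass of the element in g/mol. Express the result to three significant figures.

195 g/mol

An FCC cell has Z = 4 atoms; a = 3.920 × 10^-8 cm.
M = ρ·N_A·a³/Z = 21.5 × 6.022 × 10²³ × 6.024 × 10^-23 / 4 = 195 g/mol.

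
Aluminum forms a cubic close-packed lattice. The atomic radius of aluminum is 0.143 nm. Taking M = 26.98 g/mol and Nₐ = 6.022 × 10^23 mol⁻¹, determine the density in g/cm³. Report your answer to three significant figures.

In an FCC lattice, atoms touch along the face diagonal, so √2·a = 4r, giving a = 0.4045 nm = 4.045 × 10^-8 cm.
With Z = 4, ρ = Z·M/(N_A·a³) = 4 × 26.98 / (6.022 × 10²³ × 6.617 × 10^-23) = 2.708 g/cm³.

2.71 g/cm³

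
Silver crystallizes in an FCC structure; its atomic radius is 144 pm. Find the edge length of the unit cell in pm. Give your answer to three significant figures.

407 pm

In an FCC lattice, atoms touch along the face diagonal, so √2·a = 4r.
a = 4r/√2 = 4 × 144 / 1.4142 = 407 pm.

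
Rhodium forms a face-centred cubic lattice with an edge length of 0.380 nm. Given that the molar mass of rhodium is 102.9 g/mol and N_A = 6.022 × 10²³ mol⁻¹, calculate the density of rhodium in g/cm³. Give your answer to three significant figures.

12.5 g/cm³

An FCC unit cell contains Z = 4 atoms.
Cell volume: a³ = (0.380 nm)³ = (3.800 × 10^-8 cm)³ = 5.487 × 10^-23 cm³.
ρ = Z·M/(N_A·a³) = 4 × 102.9 / (6.022 × 10²³ × 5.487 × 10^-23) = 12.46 g/cm³.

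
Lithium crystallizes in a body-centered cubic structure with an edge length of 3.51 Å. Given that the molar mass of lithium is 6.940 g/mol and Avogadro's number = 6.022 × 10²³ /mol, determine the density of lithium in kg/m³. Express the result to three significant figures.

A BCC unit cell contains Z = 2 atoms.
Cell volume: a³ = (3.51 Å)³ = (3.510 × 10^-8 cm)³ = 4.324 × 10^-23 cm³.
ρ = Z·M/(N_A·a³) = 2 × 6.940 / (6.022 × 10²³ × 4.324 × 10^-23) = 0.5330 g/cm³ = 533 kg/m³.

533 kg/m³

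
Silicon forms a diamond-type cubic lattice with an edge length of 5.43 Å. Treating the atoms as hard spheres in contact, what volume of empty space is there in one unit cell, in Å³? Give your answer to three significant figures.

106 Å³

In a diamond cubic lattice nearest neighbors lie along the body diagonal with √3·a = 8r, so r = 0.2165a = 1.176 Å.
V_cell = a³ = 160.1 Å³; V_atoms = 8 × (4/3)πr³ = 54.45 Å³.
Empty space = 160.1 − 54.45 = 106 Å³.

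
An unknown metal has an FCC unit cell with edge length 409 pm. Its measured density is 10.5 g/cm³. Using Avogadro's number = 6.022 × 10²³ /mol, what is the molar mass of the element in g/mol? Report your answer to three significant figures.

108 g/mol

An FCC cell has Z = 4 atoms; a = 4.090 × 10^-8 cm.
M = ρ·N_A·a³/Z = 10.5 × 6.022 × 10²³ × 6.842 × 10^-23 / 4 = 108 g/mol.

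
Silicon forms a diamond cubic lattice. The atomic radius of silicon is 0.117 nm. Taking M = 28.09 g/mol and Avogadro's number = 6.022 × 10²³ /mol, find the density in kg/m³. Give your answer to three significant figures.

2360 kg/m³

In a diamond cubic lattice, nearest neighbors lie along the body diagonal with √3·a = 8r, giving a = 0.5404 nm = 5.404 × 10^-8 cm.
With Z = 8, ρ = Z·M/(N_A·a³) = 8 × 28.09 / (6.022 × 10²³ × 1.578 × 10^-22) = 2.365 g/cm³ = 2360 kg/m³.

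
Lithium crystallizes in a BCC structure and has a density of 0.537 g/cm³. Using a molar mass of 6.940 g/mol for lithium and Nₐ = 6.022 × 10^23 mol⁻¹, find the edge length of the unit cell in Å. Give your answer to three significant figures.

3.50 Å

With Z = 2 atoms per BCC cell, a³ = Z·M/(N_A·ρ) = 2 × 6.940 / (6.022 × 10²³ × 0.5370 g/cm³) = 4.292 × 10^-23 cm³.
a = (4.292 × 10^-23)^(1/3) = 3.501 × 10^-8 cm = 3.50 Å.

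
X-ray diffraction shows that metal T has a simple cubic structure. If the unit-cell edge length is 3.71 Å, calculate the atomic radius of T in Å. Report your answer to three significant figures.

1.86 Å

In a simple cubic lattice, atoms touch along the cell edge, so a = 2r.
r = a/2 = 3.71/2 = 1.86 Å.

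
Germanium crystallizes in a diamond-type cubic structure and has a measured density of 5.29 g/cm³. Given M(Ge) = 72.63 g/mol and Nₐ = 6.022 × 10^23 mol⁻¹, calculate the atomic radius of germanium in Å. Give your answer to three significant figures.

1.23 Å

For a diamond cubic cell (Z = 8), a³ = Z·M/(N_A·ρ) = 8 × 72.63 / (6.022 × 10²³ × 5.290) = 1.824 × 10^-22 cm³, so a = 5.671 × 10^-8 cm = 5.671 Å.
Nearest neighbors lie along the body diagonal with √3·a = 8r, so r = 0.2165 × a = 1.23 Å.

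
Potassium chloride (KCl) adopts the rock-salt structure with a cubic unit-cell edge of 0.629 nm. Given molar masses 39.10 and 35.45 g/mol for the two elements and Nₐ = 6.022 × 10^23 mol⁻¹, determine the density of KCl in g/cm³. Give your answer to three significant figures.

1.99 g/cm³

The rock-salt structure contains Z = 4 formula units per cell; M(KCl) = 39.10 + 35.45 = 74.55 g/mol.
a³ = (6.290 × 10^-8 cm)³ = 2.489 × 10^-22 cm³.
ρ = 4 × 74.55 / (6.022 × 10²³ × 2.489 × 10^-22) = 1.990 g/cm³.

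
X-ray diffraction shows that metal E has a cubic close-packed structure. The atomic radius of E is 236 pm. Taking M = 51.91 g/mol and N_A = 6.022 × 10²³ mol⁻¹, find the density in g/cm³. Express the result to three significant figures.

1.16 g/cm³

In an FCC lattice, atoms touch along the face diagonal, so √2·a = 4r, giving a = 667.5 pm = 6.675 × 10^-8 cm.
With Z = 4, ρ = Z·M/(N_A·a³) = 4 × 51.91 / (6.022 × 10²³ × 2.974 × 10^-22) = 1.159 g/cm³.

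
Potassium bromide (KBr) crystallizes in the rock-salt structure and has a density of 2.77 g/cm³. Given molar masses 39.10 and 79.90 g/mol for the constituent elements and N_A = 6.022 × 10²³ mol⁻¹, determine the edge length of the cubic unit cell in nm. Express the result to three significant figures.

0.658 nm

M(KBr) = 119.0 g/mol; Z = 4 formula units per cell.
a³ = Z·M/(N_A·ρ) = 4 × 119.0 / (6.022 × 10²³ × 2.77) = 2.854 × 10^-22 cm³, so a = 6.584 × 10^-8 cm = 0.658 nm.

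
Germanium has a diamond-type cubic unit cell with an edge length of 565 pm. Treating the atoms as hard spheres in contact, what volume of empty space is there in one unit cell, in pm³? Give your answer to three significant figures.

In a diamond cubic lattice nearest neighbors lie along the body diagonal with √3·a = 8r, so r = 0.2165a = 122.3 pm.
V_cell = a³ = 1.804 × 10^8 pm³; V_atoms = 8 × (4/3)πr³ = 6.134 × 10^7 pm³.
Empty space = 1.804 × 10^8 − 6.134 × 10^7 = 1.19 × 10^8 pm³.

1.19 × 10^8 pm³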